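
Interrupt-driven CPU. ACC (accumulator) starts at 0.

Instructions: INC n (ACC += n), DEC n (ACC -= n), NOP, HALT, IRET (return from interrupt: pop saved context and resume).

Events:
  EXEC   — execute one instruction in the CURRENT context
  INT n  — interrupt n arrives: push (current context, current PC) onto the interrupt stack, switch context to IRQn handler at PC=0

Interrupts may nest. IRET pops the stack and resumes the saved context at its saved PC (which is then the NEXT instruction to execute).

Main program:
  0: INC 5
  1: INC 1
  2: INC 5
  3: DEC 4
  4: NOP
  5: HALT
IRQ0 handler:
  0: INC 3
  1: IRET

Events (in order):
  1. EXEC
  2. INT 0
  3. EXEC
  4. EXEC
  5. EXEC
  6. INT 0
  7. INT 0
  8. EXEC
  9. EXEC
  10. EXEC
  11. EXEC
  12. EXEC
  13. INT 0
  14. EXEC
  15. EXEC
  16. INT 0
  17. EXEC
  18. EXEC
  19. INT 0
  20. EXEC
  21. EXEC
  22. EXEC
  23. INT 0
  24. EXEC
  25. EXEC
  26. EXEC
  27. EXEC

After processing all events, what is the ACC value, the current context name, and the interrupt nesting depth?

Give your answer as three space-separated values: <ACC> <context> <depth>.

Event 1 (EXEC): [MAIN] PC=0: INC 5 -> ACC=5
Event 2 (INT 0): INT 0 arrives: push (MAIN, PC=1), enter IRQ0 at PC=0 (depth now 1)
Event 3 (EXEC): [IRQ0] PC=0: INC 3 -> ACC=8
Event 4 (EXEC): [IRQ0] PC=1: IRET -> resume MAIN at PC=1 (depth now 0)
Event 5 (EXEC): [MAIN] PC=1: INC 1 -> ACC=9
Event 6 (INT 0): INT 0 arrives: push (MAIN, PC=2), enter IRQ0 at PC=0 (depth now 1)
Event 7 (INT 0): INT 0 arrives: push (IRQ0, PC=0), enter IRQ0 at PC=0 (depth now 2)
Event 8 (EXEC): [IRQ0] PC=0: INC 3 -> ACC=12
Event 9 (EXEC): [IRQ0] PC=1: IRET -> resume IRQ0 at PC=0 (depth now 1)
Event 10 (EXEC): [IRQ0] PC=0: INC 3 -> ACC=15
Event 11 (EXEC): [IRQ0] PC=1: IRET -> resume MAIN at PC=2 (depth now 0)
Event 12 (EXEC): [MAIN] PC=2: INC 5 -> ACC=20
Event 13 (INT 0): INT 0 arrives: push (MAIN, PC=3), enter IRQ0 at PC=0 (depth now 1)
Event 14 (EXEC): [IRQ0] PC=0: INC 3 -> ACC=23
Event 15 (EXEC): [IRQ0] PC=1: IRET -> resume MAIN at PC=3 (depth now 0)
Event 16 (INT 0): INT 0 arrives: push (MAIN, PC=3), enter IRQ0 at PC=0 (depth now 1)
Event 17 (EXEC): [IRQ0] PC=0: INC 3 -> ACC=26
Event 18 (EXEC): [IRQ0] PC=1: IRET -> resume MAIN at PC=3 (depth now 0)
Event 19 (INT 0): INT 0 arrives: push (MAIN, PC=3), enter IRQ0 at PC=0 (depth now 1)
Event 20 (EXEC): [IRQ0] PC=0: INC 3 -> ACC=29
Event 21 (EXEC): [IRQ0] PC=1: IRET -> resume MAIN at PC=3 (depth now 0)
Event 22 (EXEC): [MAIN] PC=3: DEC 4 -> ACC=25
Event 23 (INT 0): INT 0 arrives: push (MAIN, PC=4), enter IRQ0 at PC=0 (depth now 1)
Event 24 (EXEC): [IRQ0] PC=0: INC 3 -> ACC=28
Event 25 (EXEC): [IRQ0] PC=1: IRET -> resume MAIN at PC=4 (depth now 0)
Event 26 (EXEC): [MAIN] PC=4: NOP
Event 27 (EXEC): [MAIN] PC=5: HALT

Answer: 28 MAIN 0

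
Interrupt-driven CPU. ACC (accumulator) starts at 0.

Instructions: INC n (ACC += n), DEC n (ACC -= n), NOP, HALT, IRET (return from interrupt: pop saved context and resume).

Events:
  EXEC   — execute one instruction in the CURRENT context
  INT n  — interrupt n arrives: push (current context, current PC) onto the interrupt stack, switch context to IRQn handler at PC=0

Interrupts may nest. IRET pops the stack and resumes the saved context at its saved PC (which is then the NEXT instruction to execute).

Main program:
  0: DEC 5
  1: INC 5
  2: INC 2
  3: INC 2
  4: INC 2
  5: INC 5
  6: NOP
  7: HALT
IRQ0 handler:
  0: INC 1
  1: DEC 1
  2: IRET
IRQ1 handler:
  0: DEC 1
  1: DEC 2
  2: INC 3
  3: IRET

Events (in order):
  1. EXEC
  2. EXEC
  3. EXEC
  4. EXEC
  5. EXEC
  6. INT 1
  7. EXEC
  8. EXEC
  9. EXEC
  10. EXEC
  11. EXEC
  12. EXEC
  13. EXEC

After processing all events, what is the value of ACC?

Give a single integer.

Answer: 11

Derivation:
Event 1 (EXEC): [MAIN] PC=0: DEC 5 -> ACC=-5
Event 2 (EXEC): [MAIN] PC=1: INC 5 -> ACC=0
Event 3 (EXEC): [MAIN] PC=2: INC 2 -> ACC=2
Event 4 (EXEC): [MAIN] PC=3: INC 2 -> ACC=4
Event 5 (EXEC): [MAIN] PC=4: INC 2 -> ACC=6
Event 6 (INT 1): INT 1 arrives: push (MAIN, PC=5), enter IRQ1 at PC=0 (depth now 1)
Event 7 (EXEC): [IRQ1] PC=0: DEC 1 -> ACC=5
Event 8 (EXEC): [IRQ1] PC=1: DEC 2 -> ACC=3
Event 9 (EXEC): [IRQ1] PC=2: INC 3 -> ACC=6
Event 10 (EXEC): [IRQ1] PC=3: IRET -> resume MAIN at PC=5 (depth now 0)
Event 11 (EXEC): [MAIN] PC=5: INC 5 -> ACC=11
Event 12 (EXEC): [MAIN] PC=6: NOP
Event 13 (EXEC): [MAIN] PC=7: HALT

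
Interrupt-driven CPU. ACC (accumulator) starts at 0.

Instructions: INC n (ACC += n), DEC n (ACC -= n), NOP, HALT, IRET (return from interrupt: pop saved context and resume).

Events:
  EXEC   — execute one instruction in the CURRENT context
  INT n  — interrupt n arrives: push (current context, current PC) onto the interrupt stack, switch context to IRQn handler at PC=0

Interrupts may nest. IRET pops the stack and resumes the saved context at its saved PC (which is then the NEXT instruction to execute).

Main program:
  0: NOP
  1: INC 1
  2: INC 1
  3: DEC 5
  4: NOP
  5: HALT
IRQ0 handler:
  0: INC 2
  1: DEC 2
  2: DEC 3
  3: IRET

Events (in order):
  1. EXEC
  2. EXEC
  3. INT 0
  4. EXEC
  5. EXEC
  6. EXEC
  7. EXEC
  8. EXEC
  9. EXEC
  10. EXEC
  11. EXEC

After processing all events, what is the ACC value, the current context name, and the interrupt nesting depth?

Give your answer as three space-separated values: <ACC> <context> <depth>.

Event 1 (EXEC): [MAIN] PC=0: NOP
Event 2 (EXEC): [MAIN] PC=1: INC 1 -> ACC=1
Event 3 (INT 0): INT 0 arrives: push (MAIN, PC=2), enter IRQ0 at PC=0 (depth now 1)
Event 4 (EXEC): [IRQ0] PC=0: INC 2 -> ACC=3
Event 5 (EXEC): [IRQ0] PC=1: DEC 2 -> ACC=1
Event 6 (EXEC): [IRQ0] PC=2: DEC 3 -> ACC=-2
Event 7 (EXEC): [IRQ0] PC=3: IRET -> resume MAIN at PC=2 (depth now 0)
Event 8 (EXEC): [MAIN] PC=2: INC 1 -> ACC=-1
Event 9 (EXEC): [MAIN] PC=3: DEC 5 -> ACC=-6
Event 10 (EXEC): [MAIN] PC=4: NOP
Event 11 (EXEC): [MAIN] PC=5: HALT

Answer: -6 MAIN 0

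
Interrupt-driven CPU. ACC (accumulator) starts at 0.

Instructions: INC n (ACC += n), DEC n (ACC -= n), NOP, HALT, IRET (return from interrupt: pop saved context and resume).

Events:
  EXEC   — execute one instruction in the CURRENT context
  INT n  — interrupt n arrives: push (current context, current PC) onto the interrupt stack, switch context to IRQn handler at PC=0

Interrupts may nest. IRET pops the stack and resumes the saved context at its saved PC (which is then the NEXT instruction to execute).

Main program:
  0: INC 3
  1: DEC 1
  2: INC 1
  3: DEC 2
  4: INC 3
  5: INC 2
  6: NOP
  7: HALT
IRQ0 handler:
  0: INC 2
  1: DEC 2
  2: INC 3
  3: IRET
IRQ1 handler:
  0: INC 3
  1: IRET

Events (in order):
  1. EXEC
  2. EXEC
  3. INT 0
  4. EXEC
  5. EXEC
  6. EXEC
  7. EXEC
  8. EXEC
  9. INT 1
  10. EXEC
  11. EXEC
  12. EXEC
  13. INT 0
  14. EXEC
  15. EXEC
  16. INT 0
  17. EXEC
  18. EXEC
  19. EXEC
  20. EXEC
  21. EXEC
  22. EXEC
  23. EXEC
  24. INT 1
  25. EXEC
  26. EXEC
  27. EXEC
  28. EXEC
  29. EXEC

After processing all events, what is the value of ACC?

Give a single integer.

Event 1 (EXEC): [MAIN] PC=0: INC 3 -> ACC=3
Event 2 (EXEC): [MAIN] PC=1: DEC 1 -> ACC=2
Event 3 (INT 0): INT 0 arrives: push (MAIN, PC=2), enter IRQ0 at PC=0 (depth now 1)
Event 4 (EXEC): [IRQ0] PC=0: INC 2 -> ACC=4
Event 5 (EXEC): [IRQ0] PC=1: DEC 2 -> ACC=2
Event 6 (EXEC): [IRQ0] PC=2: INC 3 -> ACC=5
Event 7 (EXEC): [IRQ0] PC=3: IRET -> resume MAIN at PC=2 (depth now 0)
Event 8 (EXEC): [MAIN] PC=2: INC 1 -> ACC=6
Event 9 (INT 1): INT 1 arrives: push (MAIN, PC=3), enter IRQ1 at PC=0 (depth now 1)
Event 10 (EXEC): [IRQ1] PC=0: INC 3 -> ACC=9
Event 11 (EXEC): [IRQ1] PC=1: IRET -> resume MAIN at PC=3 (depth now 0)
Event 12 (EXEC): [MAIN] PC=3: DEC 2 -> ACC=7
Event 13 (INT 0): INT 0 arrives: push (MAIN, PC=4), enter IRQ0 at PC=0 (depth now 1)
Event 14 (EXEC): [IRQ0] PC=0: INC 2 -> ACC=9
Event 15 (EXEC): [IRQ0] PC=1: DEC 2 -> ACC=7
Event 16 (INT 0): INT 0 arrives: push (IRQ0, PC=2), enter IRQ0 at PC=0 (depth now 2)
Event 17 (EXEC): [IRQ0] PC=0: INC 2 -> ACC=9
Event 18 (EXEC): [IRQ0] PC=1: DEC 2 -> ACC=7
Event 19 (EXEC): [IRQ0] PC=2: INC 3 -> ACC=10
Event 20 (EXEC): [IRQ0] PC=3: IRET -> resume IRQ0 at PC=2 (depth now 1)
Event 21 (EXEC): [IRQ0] PC=2: INC 3 -> ACC=13
Event 22 (EXEC): [IRQ0] PC=3: IRET -> resume MAIN at PC=4 (depth now 0)
Event 23 (EXEC): [MAIN] PC=4: INC 3 -> ACC=16
Event 24 (INT 1): INT 1 arrives: push (MAIN, PC=5), enter IRQ1 at PC=0 (depth now 1)
Event 25 (EXEC): [IRQ1] PC=0: INC 3 -> ACC=19
Event 26 (EXEC): [IRQ1] PC=1: IRET -> resume MAIN at PC=5 (depth now 0)
Event 27 (EXEC): [MAIN] PC=5: INC 2 -> ACC=21
Event 28 (EXEC): [MAIN] PC=6: NOP
Event 29 (EXEC): [MAIN] PC=7: HALT

Answer: 21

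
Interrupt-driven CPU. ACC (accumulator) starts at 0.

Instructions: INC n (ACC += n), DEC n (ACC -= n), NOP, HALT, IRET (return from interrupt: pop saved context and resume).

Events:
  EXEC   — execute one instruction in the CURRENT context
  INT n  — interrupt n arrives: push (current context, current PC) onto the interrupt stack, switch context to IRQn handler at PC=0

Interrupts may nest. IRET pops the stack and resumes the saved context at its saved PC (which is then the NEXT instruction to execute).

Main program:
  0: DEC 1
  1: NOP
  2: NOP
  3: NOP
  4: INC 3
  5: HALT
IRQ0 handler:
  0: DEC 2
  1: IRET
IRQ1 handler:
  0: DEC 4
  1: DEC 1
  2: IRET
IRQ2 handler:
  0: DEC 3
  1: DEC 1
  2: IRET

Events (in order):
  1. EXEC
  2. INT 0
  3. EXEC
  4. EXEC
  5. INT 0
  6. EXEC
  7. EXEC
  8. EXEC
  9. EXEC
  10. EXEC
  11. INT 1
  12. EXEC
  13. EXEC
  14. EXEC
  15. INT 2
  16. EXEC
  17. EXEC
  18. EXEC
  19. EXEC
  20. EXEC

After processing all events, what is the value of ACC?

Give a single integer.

Answer: -11

Derivation:
Event 1 (EXEC): [MAIN] PC=0: DEC 1 -> ACC=-1
Event 2 (INT 0): INT 0 arrives: push (MAIN, PC=1), enter IRQ0 at PC=0 (depth now 1)
Event 3 (EXEC): [IRQ0] PC=0: DEC 2 -> ACC=-3
Event 4 (EXEC): [IRQ0] PC=1: IRET -> resume MAIN at PC=1 (depth now 0)
Event 5 (INT 0): INT 0 arrives: push (MAIN, PC=1), enter IRQ0 at PC=0 (depth now 1)
Event 6 (EXEC): [IRQ0] PC=0: DEC 2 -> ACC=-5
Event 7 (EXEC): [IRQ0] PC=1: IRET -> resume MAIN at PC=1 (depth now 0)
Event 8 (EXEC): [MAIN] PC=1: NOP
Event 9 (EXEC): [MAIN] PC=2: NOP
Event 10 (EXEC): [MAIN] PC=3: NOP
Event 11 (INT 1): INT 1 arrives: push (MAIN, PC=4), enter IRQ1 at PC=0 (depth now 1)
Event 12 (EXEC): [IRQ1] PC=0: DEC 4 -> ACC=-9
Event 13 (EXEC): [IRQ1] PC=1: DEC 1 -> ACC=-10
Event 14 (EXEC): [IRQ1] PC=2: IRET -> resume MAIN at PC=4 (depth now 0)
Event 15 (INT 2): INT 2 arrives: push (MAIN, PC=4), enter IRQ2 at PC=0 (depth now 1)
Event 16 (EXEC): [IRQ2] PC=0: DEC 3 -> ACC=-13
Event 17 (EXEC): [IRQ2] PC=1: DEC 1 -> ACC=-14
Event 18 (EXEC): [IRQ2] PC=2: IRET -> resume MAIN at PC=4 (depth now 0)
Event 19 (EXEC): [MAIN] PC=4: INC 3 -> ACC=-11
Event 20 (EXEC): [MAIN] PC=5: HALT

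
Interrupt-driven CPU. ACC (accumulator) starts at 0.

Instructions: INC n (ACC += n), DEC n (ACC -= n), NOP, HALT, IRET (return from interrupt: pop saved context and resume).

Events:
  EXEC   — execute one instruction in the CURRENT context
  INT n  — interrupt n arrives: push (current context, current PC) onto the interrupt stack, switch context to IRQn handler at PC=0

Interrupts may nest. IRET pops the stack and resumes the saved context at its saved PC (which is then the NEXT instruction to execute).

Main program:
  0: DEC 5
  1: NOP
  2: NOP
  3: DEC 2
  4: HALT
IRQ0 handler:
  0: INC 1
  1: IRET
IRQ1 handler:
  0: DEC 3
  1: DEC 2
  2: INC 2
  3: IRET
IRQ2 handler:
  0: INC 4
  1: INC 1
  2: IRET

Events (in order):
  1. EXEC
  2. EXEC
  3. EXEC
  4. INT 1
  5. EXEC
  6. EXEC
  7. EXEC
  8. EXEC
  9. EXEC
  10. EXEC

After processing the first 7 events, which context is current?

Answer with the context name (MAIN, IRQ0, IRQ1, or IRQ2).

Event 1 (EXEC): [MAIN] PC=0: DEC 5 -> ACC=-5
Event 2 (EXEC): [MAIN] PC=1: NOP
Event 3 (EXEC): [MAIN] PC=2: NOP
Event 4 (INT 1): INT 1 arrives: push (MAIN, PC=3), enter IRQ1 at PC=0 (depth now 1)
Event 5 (EXEC): [IRQ1] PC=0: DEC 3 -> ACC=-8
Event 6 (EXEC): [IRQ1] PC=1: DEC 2 -> ACC=-10
Event 7 (EXEC): [IRQ1] PC=2: INC 2 -> ACC=-8

Answer: IRQ1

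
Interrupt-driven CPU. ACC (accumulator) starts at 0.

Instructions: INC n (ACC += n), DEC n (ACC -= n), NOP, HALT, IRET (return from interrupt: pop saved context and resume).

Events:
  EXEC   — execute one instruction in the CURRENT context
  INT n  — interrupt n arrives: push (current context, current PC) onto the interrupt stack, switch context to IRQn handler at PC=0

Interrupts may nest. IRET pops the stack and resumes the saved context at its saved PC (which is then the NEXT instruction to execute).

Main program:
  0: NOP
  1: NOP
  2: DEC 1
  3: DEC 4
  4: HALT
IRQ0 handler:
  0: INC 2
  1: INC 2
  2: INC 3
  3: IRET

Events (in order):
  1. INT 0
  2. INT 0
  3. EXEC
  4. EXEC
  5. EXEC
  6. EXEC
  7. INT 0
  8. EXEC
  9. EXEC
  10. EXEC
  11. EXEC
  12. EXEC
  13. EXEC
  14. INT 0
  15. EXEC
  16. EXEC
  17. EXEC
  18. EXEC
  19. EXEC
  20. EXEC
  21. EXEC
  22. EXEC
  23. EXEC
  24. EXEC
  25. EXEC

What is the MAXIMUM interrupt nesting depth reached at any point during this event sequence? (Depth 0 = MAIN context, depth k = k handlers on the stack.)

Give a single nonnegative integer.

Answer: 2

Derivation:
Event 1 (INT 0): INT 0 arrives: push (MAIN, PC=0), enter IRQ0 at PC=0 (depth now 1) [depth=1]
Event 2 (INT 0): INT 0 arrives: push (IRQ0, PC=0), enter IRQ0 at PC=0 (depth now 2) [depth=2]
Event 3 (EXEC): [IRQ0] PC=0: INC 2 -> ACC=2 [depth=2]
Event 4 (EXEC): [IRQ0] PC=1: INC 2 -> ACC=4 [depth=2]
Event 5 (EXEC): [IRQ0] PC=2: INC 3 -> ACC=7 [depth=2]
Event 6 (EXEC): [IRQ0] PC=3: IRET -> resume IRQ0 at PC=0 (depth now 1) [depth=1]
Event 7 (INT 0): INT 0 arrives: push (IRQ0, PC=0), enter IRQ0 at PC=0 (depth now 2) [depth=2]
Event 8 (EXEC): [IRQ0] PC=0: INC 2 -> ACC=9 [depth=2]
Event 9 (EXEC): [IRQ0] PC=1: INC 2 -> ACC=11 [depth=2]
Event 10 (EXEC): [IRQ0] PC=2: INC 3 -> ACC=14 [depth=2]
Event 11 (EXEC): [IRQ0] PC=3: IRET -> resume IRQ0 at PC=0 (depth now 1) [depth=1]
Event 12 (EXEC): [IRQ0] PC=0: INC 2 -> ACC=16 [depth=1]
Event 13 (EXEC): [IRQ0] PC=1: INC 2 -> ACC=18 [depth=1]
Event 14 (INT 0): INT 0 arrives: push (IRQ0, PC=2), enter IRQ0 at PC=0 (depth now 2) [depth=2]
Event 15 (EXEC): [IRQ0] PC=0: INC 2 -> ACC=20 [depth=2]
Event 16 (EXEC): [IRQ0] PC=1: INC 2 -> ACC=22 [depth=2]
Event 17 (EXEC): [IRQ0] PC=2: INC 3 -> ACC=25 [depth=2]
Event 18 (EXEC): [IRQ0] PC=3: IRET -> resume IRQ0 at PC=2 (depth now 1) [depth=1]
Event 19 (EXEC): [IRQ0] PC=2: INC 3 -> ACC=28 [depth=1]
Event 20 (EXEC): [IRQ0] PC=3: IRET -> resume MAIN at PC=0 (depth now 0) [depth=0]
Event 21 (EXEC): [MAIN] PC=0: NOP [depth=0]
Event 22 (EXEC): [MAIN] PC=1: NOP [depth=0]
Event 23 (EXEC): [MAIN] PC=2: DEC 1 -> ACC=27 [depth=0]
Event 24 (EXEC): [MAIN] PC=3: DEC 4 -> ACC=23 [depth=0]
Event 25 (EXEC): [MAIN] PC=4: HALT [depth=0]
Max depth observed: 2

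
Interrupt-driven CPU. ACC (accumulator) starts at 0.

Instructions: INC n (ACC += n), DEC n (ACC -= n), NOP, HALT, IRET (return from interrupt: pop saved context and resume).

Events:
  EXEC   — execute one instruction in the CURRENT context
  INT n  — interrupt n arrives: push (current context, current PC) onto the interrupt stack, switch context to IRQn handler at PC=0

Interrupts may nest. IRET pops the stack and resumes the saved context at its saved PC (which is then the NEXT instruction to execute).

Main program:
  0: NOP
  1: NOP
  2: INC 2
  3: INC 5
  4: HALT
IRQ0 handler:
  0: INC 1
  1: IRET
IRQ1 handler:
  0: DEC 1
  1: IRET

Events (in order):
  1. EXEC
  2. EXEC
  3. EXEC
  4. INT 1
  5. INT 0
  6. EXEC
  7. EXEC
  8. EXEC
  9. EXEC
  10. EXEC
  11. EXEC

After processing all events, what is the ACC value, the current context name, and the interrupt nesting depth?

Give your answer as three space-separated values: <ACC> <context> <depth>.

Answer: 7 MAIN 0

Derivation:
Event 1 (EXEC): [MAIN] PC=0: NOP
Event 2 (EXEC): [MAIN] PC=1: NOP
Event 3 (EXEC): [MAIN] PC=2: INC 2 -> ACC=2
Event 4 (INT 1): INT 1 arrives: push (MAIN, PC=3), enter IRQ1 at PC=0 (depth now 1)
Event 5 (INT 0): INT 0 arrives: push (IRQ1, PC=0), enter IRQ0 at PC=0 (depth now 2)
Event 6 (EXEC): [IRQ0] PC=0: INC 1 -> ACC=3
Event 7 (EXEC): [IRQ0] PC=1: IRET -> resume IRQ1 at PC=0 (depth now 1)
Event 8 (EXEC): [IRQ1] PC=0: DEC 1 -> ACC=2
Event 9 (EXEC): [IRQ1] PC=1: IRET -> resume MAIN at PC=3 (depth now 0)
Event 10 (EXEC): [MAIN] PC=3: INC 5 -> ACC=7
Event 11 (EXEC): [MAIN] PC=4: HALT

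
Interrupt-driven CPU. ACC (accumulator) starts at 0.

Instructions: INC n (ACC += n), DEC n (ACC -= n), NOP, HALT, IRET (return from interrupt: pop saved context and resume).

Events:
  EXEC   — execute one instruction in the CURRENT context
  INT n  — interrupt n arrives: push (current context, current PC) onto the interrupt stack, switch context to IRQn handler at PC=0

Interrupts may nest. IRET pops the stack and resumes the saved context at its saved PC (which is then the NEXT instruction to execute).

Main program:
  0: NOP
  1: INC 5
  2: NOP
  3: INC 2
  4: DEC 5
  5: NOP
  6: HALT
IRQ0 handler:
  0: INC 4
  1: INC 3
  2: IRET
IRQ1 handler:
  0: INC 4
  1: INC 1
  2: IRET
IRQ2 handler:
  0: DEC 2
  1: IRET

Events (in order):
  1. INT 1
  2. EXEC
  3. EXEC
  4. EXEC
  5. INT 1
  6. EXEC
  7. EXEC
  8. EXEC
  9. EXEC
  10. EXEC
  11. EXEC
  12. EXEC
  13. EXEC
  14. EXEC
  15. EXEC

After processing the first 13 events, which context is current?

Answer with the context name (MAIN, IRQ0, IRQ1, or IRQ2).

Event 1 (INT 1): INT 1 arrives: push (MAIN, PC=0), enter IRQ1 at PC=0 (depth now 1)
Event 2 (EXEC): [IRQ1] PC=0: INC 4 -> ACC=4
Event 3 (EXEC): [IRQ1] PC=1: INC 1 -> ACC=5
Event 4 (EXEC): [IRQ1] PC=2: IRET -> resume MAIN at PC=0 (depth now 0)
Event 5 (INT 1): INT 1 arrives: push (MAIN, PC=0), enter IRQ1 at PC=0 (depth now 1)
Event 6 (EXEC): [IRQ1] PC=0: INC 4 -> ACC=9
Event 7 (EXEC): [IRQ1] PC=1: INC 1 -> ACC=10
Event 8 (EXEC): [IRQ1] PC=2: IRET -> resume MAIN at PC=0 (depth now 0)
Event 9 (EXEC): [MAIN] PC=0: NOP
Event 10 (EXEC): [MAIN] PC=1: INC 5 -> ACC=15
Event 11 (EXEC): [MAIN] PC=2: NOP
Event 12 (EXEC): [MAIN] PC=3: INC 2 -> ACC=17
Event 13 (EXEC): [MAIN] PC=4: DEC 5 -> ACC=12

Answer: MAIN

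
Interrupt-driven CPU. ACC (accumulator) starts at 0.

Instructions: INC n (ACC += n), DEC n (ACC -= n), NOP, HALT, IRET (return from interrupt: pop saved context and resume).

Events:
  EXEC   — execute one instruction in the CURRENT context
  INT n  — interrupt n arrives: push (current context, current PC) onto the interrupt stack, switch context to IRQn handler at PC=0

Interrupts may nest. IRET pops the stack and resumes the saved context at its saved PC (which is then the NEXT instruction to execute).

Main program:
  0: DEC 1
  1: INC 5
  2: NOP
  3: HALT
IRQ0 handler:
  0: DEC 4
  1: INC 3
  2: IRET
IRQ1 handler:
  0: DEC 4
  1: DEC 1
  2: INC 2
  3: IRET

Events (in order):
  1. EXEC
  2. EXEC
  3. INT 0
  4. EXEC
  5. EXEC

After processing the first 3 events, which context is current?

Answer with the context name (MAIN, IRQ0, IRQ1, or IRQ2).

Answer: IRQ0

Derivation:
Event 1 (EXEC): [MAIN] PC=0: DEC 1 -> ACC=-1
Event 2 (EXEC): [MAIN] PC=1: INC 5 -> ACC=4
Event 3 (INT 0): INT 0 arrives: push (MAIN, PC=2), enter IRQ0 at PC=0 (depth now 1)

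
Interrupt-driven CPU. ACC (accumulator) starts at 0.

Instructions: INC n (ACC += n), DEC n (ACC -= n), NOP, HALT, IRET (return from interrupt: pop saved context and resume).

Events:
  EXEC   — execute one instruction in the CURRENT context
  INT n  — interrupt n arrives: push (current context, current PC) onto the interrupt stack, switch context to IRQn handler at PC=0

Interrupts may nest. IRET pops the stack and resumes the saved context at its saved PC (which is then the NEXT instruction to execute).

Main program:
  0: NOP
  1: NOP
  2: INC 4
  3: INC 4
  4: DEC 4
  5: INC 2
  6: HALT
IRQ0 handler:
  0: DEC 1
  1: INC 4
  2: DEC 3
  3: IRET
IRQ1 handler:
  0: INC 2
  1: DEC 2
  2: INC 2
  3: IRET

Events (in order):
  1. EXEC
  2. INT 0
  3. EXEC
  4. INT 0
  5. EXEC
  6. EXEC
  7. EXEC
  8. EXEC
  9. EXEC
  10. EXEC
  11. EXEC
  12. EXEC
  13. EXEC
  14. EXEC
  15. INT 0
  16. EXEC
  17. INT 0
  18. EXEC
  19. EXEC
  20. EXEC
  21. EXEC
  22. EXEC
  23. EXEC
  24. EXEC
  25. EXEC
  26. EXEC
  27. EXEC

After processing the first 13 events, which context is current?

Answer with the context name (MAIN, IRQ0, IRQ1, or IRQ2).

Event 1 (EXEC): [MAIN] PC=0: NOP
Event 2 (INT 0): INT 0 arrives: push (MAIN, PC=1), enter IRQ0 at PC=0 (depth now 1)
Event 3 (EXEC): [IRQ0] PC=0: DEC 1 -> ACC=-1
Event 4 (INT 0): INT 0 arrives: push (IRQ0, PC=1), enter IRQ0 at PC=0 (depth now 2)
Event 5 (EXEC): [IRQ0] PC=0: DEC 1 -> ACC=-2
Event 6 (EXEC): [IRQ0] PC=1: INC 4 -> ACC=2
Event 7 (EXEC): [IRQ0] PC=2: DEC 3 -> ACC=-1
Event 8 (EXEC): [IRQ0] PC=3: IRET -> resume IRQ0 at PC=1 (depth now 1)
Event 9 (EXEC): [IRQ0] PC=1: INC 4 -> ACC=3
Event 10 (EXEC): [IRQ0] PC=2: DEC 3 -> ACC=0
Event 11 (EXEC): [IRQ0] PC=3: IRET -> resume MAIN at PC=1 (depth now 0)
Event 12 (EXEC): [MAIN] PC=1: NOP
Event 13 (EXEC): [MAIN] PC=2: INC 4 -> ACC=4

Answer: MAIN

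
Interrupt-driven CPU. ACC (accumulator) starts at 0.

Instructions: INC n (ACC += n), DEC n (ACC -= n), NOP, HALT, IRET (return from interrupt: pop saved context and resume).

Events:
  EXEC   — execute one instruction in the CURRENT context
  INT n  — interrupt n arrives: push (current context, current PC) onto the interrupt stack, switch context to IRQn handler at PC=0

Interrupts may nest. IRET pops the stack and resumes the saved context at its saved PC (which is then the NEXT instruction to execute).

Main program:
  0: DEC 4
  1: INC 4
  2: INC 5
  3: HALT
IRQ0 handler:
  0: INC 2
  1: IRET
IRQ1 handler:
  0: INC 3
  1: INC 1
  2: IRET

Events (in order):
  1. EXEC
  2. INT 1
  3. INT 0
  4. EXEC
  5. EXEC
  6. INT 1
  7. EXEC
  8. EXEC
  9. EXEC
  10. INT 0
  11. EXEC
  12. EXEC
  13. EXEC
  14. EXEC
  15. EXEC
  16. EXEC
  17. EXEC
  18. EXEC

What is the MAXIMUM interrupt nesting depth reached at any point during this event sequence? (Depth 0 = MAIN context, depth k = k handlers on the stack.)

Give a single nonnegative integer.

Answer: 2

Derivation:
Event 1 (EXEC): [MAIN] PC=0: DEC 4 -> ACC=-4 [depth=0]
Event 2 (INT 1): INT 1 arrives: push (MAIN, PC=1), enter IRQ1 at PC=0 (depth now 1) [depth=1]
Event 3 (INT 0): INT 0 arrives: push (IRQ1, PC=0), enter IRQ0 at PC=0 (depth now 2) [depth=2]
Event 4 (EXEC): [IRQ0] PC=0: INC 2 -> ACC=-2 [depth=2]
Event 5 (EXEC): [IRQ0] PC=1: IRET -> resume IRQ1 at PC=0 (depth now 1) [depth=1]
Event 6 (INT 1): INT 1 arrives: push (IRQ1, PC=0), enter IRQ1 at PC=0 (depth now 2) [depth=2]
Event 7 (EXEC): [IRQ1] PC=0: INC 3 -> ACC=1 [depth=2]
Event 8 (EXEC): [IRQ1] PC=1: INC 1 -> ACC=2 [depth=2]
Event 9 (EXEC): [IRQ1] PC=2: IRET -> resume IRQ1 at PC=0 (depth now 1) [depth=1]
Event 10 (INT 0): INT 0 arrives: push (IRQ1, PC=0), enter IRQ0 at PC=0 (depth now 2) [depth=2]
Event 11 (EXEC): [IRQ0] PC=0: INC 2 -> ACC=4 [depth=2]
Event 12 (EXEC): [IRQ0] PC=1: IRET -> resume IRQ1 at PC=0 (depth now 1) [depth=1]
Event 13 (EXEC): [IRQ1] PC=0: INC 3 -> ACC=7 [depth=1]
Event 14 (EXEC): [IRQ1] PC=1: INC 1 -> ACC=8 [depth=1]
Event 15 (EXEC): [IRQ1] PC=2: IRET -> resume MAIN at PC=1 (depth now 0) [depth=0]
Event 16 (EXEC): [MAIN] PC=1: INC 4 -> ACC=12 [depth=0]
Event 17 (EXEC): [MAIN] PC=2: INC 5 -> ACC=17 [depth=0]
Event 18 (EXEC): [MAIN] PC=3: HALT [depth=0]
Max depth observed: 2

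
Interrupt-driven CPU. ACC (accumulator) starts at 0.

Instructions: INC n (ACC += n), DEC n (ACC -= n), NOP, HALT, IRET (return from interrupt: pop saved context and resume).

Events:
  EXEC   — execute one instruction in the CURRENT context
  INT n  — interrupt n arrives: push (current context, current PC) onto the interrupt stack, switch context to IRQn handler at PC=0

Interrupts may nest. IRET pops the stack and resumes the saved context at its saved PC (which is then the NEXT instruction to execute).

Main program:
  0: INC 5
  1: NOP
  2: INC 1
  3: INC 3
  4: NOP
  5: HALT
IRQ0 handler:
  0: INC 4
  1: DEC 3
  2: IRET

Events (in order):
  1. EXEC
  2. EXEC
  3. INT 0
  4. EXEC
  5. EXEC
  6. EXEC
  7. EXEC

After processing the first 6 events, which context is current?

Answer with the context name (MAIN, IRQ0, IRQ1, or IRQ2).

Event 1 (EXEC): [MAIN] PC=0: INC 5 -> ACC=5
Event 2 (EXEC): [MAIN] PC=1: NOP
Event 3 (INT 0): INT 0 arrives: push (MAIN, PC=2), enter IRQ0 at PC=0 (depth now 1)
Event 4 (EXEC): [IRQ0] PC=0: INC 4 -> ACC=9
Event 5 (EXEC): [IRQ0] PC=1: DEC 3 -> ACC=6
Event 6 (EXEC): [IRQ0] PC=2: IRET -> resume MAIN at PC=2 (depth now 0)

Answer: MAIN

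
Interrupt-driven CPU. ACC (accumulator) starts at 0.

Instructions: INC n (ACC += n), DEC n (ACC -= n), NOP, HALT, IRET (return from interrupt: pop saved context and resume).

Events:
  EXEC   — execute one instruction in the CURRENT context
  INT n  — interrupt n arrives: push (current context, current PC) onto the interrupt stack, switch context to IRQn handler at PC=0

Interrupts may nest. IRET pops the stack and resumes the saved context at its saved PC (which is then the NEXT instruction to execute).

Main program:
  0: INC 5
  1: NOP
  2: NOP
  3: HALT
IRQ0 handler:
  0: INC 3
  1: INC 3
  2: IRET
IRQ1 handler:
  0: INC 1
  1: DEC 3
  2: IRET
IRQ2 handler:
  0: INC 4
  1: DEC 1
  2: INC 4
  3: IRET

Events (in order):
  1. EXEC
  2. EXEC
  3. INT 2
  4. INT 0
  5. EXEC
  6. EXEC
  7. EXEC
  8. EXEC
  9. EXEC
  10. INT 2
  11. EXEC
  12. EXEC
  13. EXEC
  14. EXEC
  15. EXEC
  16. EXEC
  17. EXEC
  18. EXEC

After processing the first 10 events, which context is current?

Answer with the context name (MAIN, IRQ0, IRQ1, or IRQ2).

Event 1 (EXEC): [MAIN] PC=0: INC 5 -> ACC=5
Event 2 (EXEC): [MAIN] PC=1: NOP
Event 3 (INT 2): INT 2 arrives: push (MAIN, PC=2), enter IRQ2 at PC=0 (depth now 1)
Event 4 (INT 0): INT 0 arrives: push (IRQ2, PC=0), enter IRQ0 at PC=0 (depth now 2)
Event 5 (EXEC): [IRQ0] PC=0: INC 3 -> ACC=8
Event 6 (EXEC): [IRQ0] PC=1: INC 3 -> ACC=11
Event 7 (EXEC): [IRQ0] PC=2: IRET -> resume IRQ2 at PC=0 (depth now 1)
Event 8 (EXEC): [IRQ2] PC=0: INC 4 -> ACC=15
Event 9 (EXEC): [IRQ2] PC=1: DEC 1 -> ACC=14
Event 10 (INT 2): INT 2 arrives: push (IRQ2, PC=2), enter IRQ2 at PC=0 (depth now 2)

Answer: IRQ2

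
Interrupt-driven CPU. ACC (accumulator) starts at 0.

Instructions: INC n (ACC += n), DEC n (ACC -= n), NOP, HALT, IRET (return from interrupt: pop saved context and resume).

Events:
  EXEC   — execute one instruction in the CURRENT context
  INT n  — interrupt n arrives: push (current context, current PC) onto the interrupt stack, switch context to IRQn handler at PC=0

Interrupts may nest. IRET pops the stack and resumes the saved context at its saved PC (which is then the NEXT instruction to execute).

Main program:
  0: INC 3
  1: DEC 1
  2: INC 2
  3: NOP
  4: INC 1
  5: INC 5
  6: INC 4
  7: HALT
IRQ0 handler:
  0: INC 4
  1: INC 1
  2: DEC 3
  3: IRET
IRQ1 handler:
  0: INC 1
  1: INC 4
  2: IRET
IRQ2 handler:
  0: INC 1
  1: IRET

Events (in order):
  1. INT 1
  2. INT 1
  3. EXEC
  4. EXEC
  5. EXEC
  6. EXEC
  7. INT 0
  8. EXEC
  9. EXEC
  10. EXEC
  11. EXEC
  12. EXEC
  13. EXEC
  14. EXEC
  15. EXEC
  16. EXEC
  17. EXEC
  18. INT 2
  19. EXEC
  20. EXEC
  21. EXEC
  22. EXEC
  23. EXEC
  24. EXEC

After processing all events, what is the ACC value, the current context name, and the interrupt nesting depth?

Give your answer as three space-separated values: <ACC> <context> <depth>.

Event 1 (INT 1): INT 1 arrives: push (MAIN, PC=0), enter IRQ1 at PC=0 (depth now 1)
Event 2 (INT 1): INT 1 arrives: push (IRQ1, PC=0), enter IRQ1 at PC=0 (depth now 2)
Event 3 (EXEC): [IRQ1] PC=0: INC 1 -> ACC=1
Event 4 (EXEC): [IRQ1] PC=1: INC 4 -> ACC=5
Event 5 (EXEC): [IRQ1] PC=2: IRET -> resume IRQ1 at PC=0 (depth now 1)
Event 6 (EXEC): [IRQ1] PC=0: INC 1 -> ACC=6
Event 7 (INT 0): INT 0 arrives: push (IRQ1, PC=1), enter IRQ0 at PC=0 (depth now 2)
Event 8 (EXEC): [IRQ0] PC=0: INC 4 -> ACC=10
Event 9 (EXEC): [IRQ0] PC=1: INC 1 -> ACC=11
Event 10 (EXEC): [IRQ0] PC=2: DEC 3 -> ACC=8
Event 11 (EXEC): [IRQ0] PC=3: IRET -> resume IRQ1 at PC=1 (depth now 1)
Event 12 (EXEC): [IRQ1] PC=1: INC 4 -> ACC=12
Event 13 (EXEC): [IRQ1] PC=2: IRET -> resume MAIN at PC=0 (depth now 0)
Event 14 (EXEC): [MAIN] PC=0: INC 3 -> ACC=15
Event 15 (EXEC): [MAIN] PC=1: DEC 1 -> ACC=14
Event 16 (EXEC): [MAIN] PC=2: INC 2 -> ACC=16
Event 17 (EXEC): [MAIN] PC=3: NOP
Event 18 (INT 2): INT 2 arrives: push (MAIN, PC=4), enter IRQ2 at PC=0 (depth now 1)
Event 19 (EXEC): [IRQ2] PC=0: INC 1 -> ACC=17
Event 20 (EXEC): [IRQ2] PC=1: IRET -> resume MAIN at PC=4 (depth now 0)
Event 21 (EXEC): [MAIN] PC=4: INC 1 -> ACC=18
Event 22 (EXEC): [MAIN] PC=5: INC 5 -> ACC=23
Event 23 (EXEC): [MAIN] PC=6: INC 4 -> ACC=27
Event 24 (EXEC): [MAIN] PC=7: HALT

Answer: 27 MAIN 0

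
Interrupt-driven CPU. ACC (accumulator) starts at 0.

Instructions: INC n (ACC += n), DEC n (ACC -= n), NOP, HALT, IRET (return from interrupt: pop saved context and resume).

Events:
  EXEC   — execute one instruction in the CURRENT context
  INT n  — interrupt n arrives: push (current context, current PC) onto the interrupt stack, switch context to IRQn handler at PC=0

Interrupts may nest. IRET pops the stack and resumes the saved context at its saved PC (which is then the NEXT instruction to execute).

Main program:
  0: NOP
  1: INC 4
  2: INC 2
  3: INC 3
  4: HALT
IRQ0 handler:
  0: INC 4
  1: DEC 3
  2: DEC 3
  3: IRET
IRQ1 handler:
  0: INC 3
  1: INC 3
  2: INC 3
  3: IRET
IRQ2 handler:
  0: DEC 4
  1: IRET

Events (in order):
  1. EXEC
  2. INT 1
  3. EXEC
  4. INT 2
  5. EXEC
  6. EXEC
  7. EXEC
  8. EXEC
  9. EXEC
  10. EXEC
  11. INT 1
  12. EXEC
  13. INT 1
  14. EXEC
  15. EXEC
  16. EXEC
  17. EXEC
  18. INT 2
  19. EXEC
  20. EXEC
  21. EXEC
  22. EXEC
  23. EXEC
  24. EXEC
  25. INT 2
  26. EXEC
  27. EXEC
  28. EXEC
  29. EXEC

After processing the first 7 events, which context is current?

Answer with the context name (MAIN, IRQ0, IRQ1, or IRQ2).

Answer: IRQ1

Derivation:
Event 1 (EXEC): [MAIN] PC=0: NOP
Event 2 (INT 1): INT 1 arrives: push (MAIN, PC=1), enter IRQ1 at PC=0 (depth now 1)
Event 3 (EXEC): [IRQ1] PC=0: INC 3 -> ACC=3
Event 4 (INT 2): INT 2 arrives: push (IRQ1, PC=1), enter IRQ2 at PC=0 (depth now 2)
Event 5 (EXEC): [IRQ2] PC=0: DEC 4 -> ACC=-1
Event 6 (EXEC): [IRQ2] PC=1: IRET -> resume IRQ1 at PC=1 (depth now 1)
Event 7 (EXEC): [IRQ1] PC=1: INC 3 -> ACC=2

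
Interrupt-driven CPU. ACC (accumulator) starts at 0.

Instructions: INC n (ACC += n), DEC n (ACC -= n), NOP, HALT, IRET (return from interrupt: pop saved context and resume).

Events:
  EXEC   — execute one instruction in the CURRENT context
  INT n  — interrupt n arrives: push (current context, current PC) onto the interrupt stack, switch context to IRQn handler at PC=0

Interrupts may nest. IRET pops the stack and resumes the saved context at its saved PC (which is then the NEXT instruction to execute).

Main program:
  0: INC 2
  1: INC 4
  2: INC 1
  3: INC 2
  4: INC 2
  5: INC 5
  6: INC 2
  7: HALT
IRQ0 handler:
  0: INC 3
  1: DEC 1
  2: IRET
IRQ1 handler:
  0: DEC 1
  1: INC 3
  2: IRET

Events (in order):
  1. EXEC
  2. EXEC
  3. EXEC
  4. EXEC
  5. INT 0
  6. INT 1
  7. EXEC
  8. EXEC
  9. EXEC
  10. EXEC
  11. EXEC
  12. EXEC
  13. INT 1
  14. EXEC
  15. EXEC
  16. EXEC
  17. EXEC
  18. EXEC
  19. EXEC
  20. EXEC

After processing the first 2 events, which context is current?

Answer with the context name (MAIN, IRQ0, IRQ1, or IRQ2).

Event 1 (EXEC): [MAIN] PC=0: INC 2 -> ACC=2
Event 2 (EXEC): [MAIN] PC=1: INC 4 -> ACC=6

Answer: MAIN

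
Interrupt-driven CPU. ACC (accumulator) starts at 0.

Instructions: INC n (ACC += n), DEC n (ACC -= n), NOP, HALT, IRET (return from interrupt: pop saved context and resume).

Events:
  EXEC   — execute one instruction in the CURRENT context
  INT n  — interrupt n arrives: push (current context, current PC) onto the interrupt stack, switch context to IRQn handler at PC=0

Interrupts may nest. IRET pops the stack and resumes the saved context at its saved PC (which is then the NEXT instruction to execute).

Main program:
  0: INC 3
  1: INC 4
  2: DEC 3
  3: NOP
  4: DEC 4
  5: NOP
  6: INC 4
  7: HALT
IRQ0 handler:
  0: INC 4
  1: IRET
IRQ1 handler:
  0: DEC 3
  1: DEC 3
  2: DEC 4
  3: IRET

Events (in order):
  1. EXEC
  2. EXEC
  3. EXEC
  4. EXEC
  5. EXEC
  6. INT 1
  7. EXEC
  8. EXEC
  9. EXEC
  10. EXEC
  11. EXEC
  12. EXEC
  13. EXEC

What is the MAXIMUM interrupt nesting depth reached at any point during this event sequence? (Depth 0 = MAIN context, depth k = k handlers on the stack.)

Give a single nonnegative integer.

Event 1 (EXEC): [MAIN] PC=0: INC 3 -> ACC=3 [depth=0]
Event 2 (EXEC): [MAIN] PC=1: INC 4 -> ACC=7 [depth=0]
Event 3 (EXEC): [MAIN] PC=2: DEC 3 -> ACC=4 [depth=0]
Event 4 (EXEC): [MAIN] PC=3: NOP [depth=0]
Event 5 (EXEC): [MAIN] PC=4: DEC 4 -> ACC=0 [depth=0]
Event 6 (INT 1): INT 1 arrives: push (MAIN, PC=5), enter IRQ1 at PC=0 (depth now 1) [depth=1]
Event 7 (EXEC): [IRQ1] PC=0: DEC 3 -> ACC=-3 [depth=1]
Event 8 (EXEC): [IRQ1] PC=1: DEC 3 -> ACC=-6 [depth=1]
Event 9 (EXEC): [IRQ1] PC=2: DEC 4 -> ACC=-10 [depth=1]
Event 10 (EXEC): [IRQ1] PC=3: IRET -> resume MAIN at PC=5 (depth now 0) [depth=0]
Event 11 (EXEC): [MAIN] PC=5: NOP [depth=0]
Event 12 (EXEC): [MAIN] PC=6: INC 4 -> ACC=-6 [depth=0]
Event 13 (EXEC): [MAIN] PC=7: HALT [depth=0]
Max depth observed: 1

Answer: 1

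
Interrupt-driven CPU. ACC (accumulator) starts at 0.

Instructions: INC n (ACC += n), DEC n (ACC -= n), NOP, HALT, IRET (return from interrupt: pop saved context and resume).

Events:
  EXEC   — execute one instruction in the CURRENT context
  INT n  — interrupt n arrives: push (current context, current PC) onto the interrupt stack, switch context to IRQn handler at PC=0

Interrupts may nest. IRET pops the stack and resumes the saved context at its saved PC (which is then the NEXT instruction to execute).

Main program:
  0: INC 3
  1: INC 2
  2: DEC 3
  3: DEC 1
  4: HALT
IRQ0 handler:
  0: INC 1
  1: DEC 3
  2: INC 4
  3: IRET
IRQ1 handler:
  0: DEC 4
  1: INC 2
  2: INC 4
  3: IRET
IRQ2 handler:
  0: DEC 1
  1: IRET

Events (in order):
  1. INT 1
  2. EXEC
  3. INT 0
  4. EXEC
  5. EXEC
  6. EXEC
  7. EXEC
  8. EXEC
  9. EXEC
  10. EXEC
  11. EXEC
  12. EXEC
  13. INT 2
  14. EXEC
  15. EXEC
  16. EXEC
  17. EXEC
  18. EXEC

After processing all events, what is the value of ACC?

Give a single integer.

Answer: 4

Derivation:
Event 1 (INT 1): INT 1 arrives: push (MAIN, PC=0), enter IRQ1 at PC=0 (depth now 1)
Event 2 (EXEC): [IRQ1] PC=0: DEC 4 -> ACC=-4
Event 3 (INT 0): INT 0 arrives: push (IRQ1, PC=1), enter IRQ0 at PC=0 (depth now 2)
Event 4 (EXEC): [IRQ0] PC=0: INC 1 -> ACC=-3
Event 5 (EXEC): [IRQ0] PC=1: DEC 3 -> ACC=-6
Event 6 (EXEC): [IRQ0] PC=2: INC 4 -> ACC=-2
Event 7 (EXEC): [IRQ0] PC=3: IRET -> resume IRQ1 at PC=1 (depth now 1)
Event 8 (EXEC): [IRQ1] PC=1: INC 2 -> ACC=0
Event 9 (EXEC): [IRQ1] PC=2: INC 4 -> ACC=4
Event 10 (EXEC): [IRQ1] PC=3: IRET -> resume MAIN at PC=0 (depth now 0)
Event 11 (EXEC): [MAIN] PC=0: INC 3 -> ACC=7
Event 12 (EXEC): [MAIN] PC=1: INC 2 -> ACC=9
Event 13 (INT 2): INT 2 arrives: push (MAIN, PC=2), enter IRQ2 at PC=0 (depth now 1)
Event 14 (EXEC): [IRQ2] PC=0: DEC 1 -> ACC=8
Event 15 (EXEC): [IRQ2] PC=1: IRET -> resume MAIN at PC=2 (depth now 0)
Event 16 (EXEC): [MAIN] PC=2: DEC 3 -> ACC=5
Event 17 (EXEC): [MAIN] PC=3: DEC 1 -> ACC=4
Event 18 (EXEC): [MAIN] PC=4: HALT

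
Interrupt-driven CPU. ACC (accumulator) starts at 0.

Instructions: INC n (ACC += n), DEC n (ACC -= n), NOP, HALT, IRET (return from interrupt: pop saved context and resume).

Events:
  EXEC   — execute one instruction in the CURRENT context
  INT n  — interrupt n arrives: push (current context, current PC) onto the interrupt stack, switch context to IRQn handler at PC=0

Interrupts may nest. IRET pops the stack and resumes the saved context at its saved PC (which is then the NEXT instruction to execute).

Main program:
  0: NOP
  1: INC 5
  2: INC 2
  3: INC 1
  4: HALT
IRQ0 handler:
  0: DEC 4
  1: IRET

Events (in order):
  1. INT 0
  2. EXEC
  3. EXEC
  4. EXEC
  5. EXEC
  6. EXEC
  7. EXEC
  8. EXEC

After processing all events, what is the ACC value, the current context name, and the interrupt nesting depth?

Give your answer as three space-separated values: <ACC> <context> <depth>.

Event 1 (INT 0): INT 0 arrives: push (MAIN, PC=0), enter IRQ0 at PC=0 (depth now 1)
Event 2 (EXEC): [IRQ0] PC=0: DEC 4 -> ACC=-4
Event 3 (EXEC): [IRQ0] PC=1: IRET -> resume MAIN at PC=0 (depth now 0)
Event 4 (EXEC): [MAIN] PC=0: NOP
Event 5 (EXEC): [MAIN] PC=1: INC 5 -> ACC=1
Event 6 (EXEC): [MAIN] PC=2: INC 2 -> ACC=3
Event 7 (EXEC): [MAIN] PC=3: INC 1 -> ACC=4
Event 8 (EXEC): [MAIN] PC=4: HALT

Answer: 4 MAIN 0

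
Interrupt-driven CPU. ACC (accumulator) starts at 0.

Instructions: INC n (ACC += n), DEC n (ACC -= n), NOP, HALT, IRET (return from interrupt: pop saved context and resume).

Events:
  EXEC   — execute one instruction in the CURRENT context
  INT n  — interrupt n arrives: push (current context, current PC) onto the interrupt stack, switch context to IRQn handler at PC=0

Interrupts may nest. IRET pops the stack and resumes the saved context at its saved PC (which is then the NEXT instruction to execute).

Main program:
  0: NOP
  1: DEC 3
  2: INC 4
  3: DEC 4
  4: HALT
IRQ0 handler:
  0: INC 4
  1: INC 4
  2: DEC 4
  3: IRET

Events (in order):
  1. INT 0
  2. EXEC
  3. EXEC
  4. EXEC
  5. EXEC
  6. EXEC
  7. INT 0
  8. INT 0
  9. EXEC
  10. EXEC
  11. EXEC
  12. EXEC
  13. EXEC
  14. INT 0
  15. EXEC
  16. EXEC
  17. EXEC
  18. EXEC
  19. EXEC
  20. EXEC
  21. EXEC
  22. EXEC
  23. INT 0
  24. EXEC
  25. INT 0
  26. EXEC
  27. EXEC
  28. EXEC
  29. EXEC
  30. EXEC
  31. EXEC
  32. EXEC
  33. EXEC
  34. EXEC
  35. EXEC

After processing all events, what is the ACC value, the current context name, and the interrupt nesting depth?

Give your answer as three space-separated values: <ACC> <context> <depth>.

Answer: 21 MAIN 0

Derivation:
Event 1 (INT 0): INT 0 arrives: push (MAIN, PC=0), enter IRQ0 at PC=0 (depth now 1)
Event 2 (EXEC): [IRQ0] PC=0: INC 4 -> ACC=4
Event 3 (EXEC): [IRQ0] PC=1: INC 4 -> ACC=8
Event 4 (EXEC): [IRQ0] PC=2: DEC 4 -> ACC=4
Event 5 (EXEC): [IRQ0] PC=3: IRET -> resume MAIN at PC=0 (depth now 0)
Event 6 (EXEC): [MAIN] PC=0: NOP
Event 7 (INT 0): INT 0 arrives: push (MAIN, PC=1), enter IRQ0 at PC=0 (depth now 1)
Event 8 (INT 0): INT 0 arrives: push (IRQ0, PC=0), enter IRQ0 at PC=0 (depth now 2)
Event 9 (EXEC): [IRQ0] PC=0: INC 4 -> ACC=8
Event 10 (EXEC): [IRQ0] PC=1: INC 4 -> ACC=12
Event 11 (EXEC): [IRQ0] PC=2: DEC 4 -> ACC=8
Event 12 (EXEC): [IRQ0] PC=3: IRET -> resume IRQ0 at PC=0 (depth now 1)
Event 13 (EXEC): [IRQ0] PC=0: INC 4 -> ACC=12
Event 14 (INT 0): INT 0 arrives: push (IRQ0, PC=1), enter IRQ0 at PC=0 (depth now 2)
Event 15 (EXEC): [IRQ0] PC=0: INC 4 -> ACC=16
Event 16 (EXEC): [IRQ0] PC=1: INC 4 -> ACC=20
Event 17 (EXEC): [IRQ0] PC=2: DEC 4 -> ACC=16
Event 18 (EXEC): [IRQ0] PC=3: IRET -> resume IRQ0 at PC=1 (depth now 1)
Event 19 (EXEC): [IRQ0] PC=1: INC 4 -> ACC=20
Event 20 (EXEC): [IRQ0] PC=2: DEC 4 -> ACC=16
Event 21 (EXEC): [IRQ0] PC=3: IRET -> resume MAIN at PC=1 (depth now 0)
Event 22 (EXEC): [MAIN] PC=1: DEC 3 -> ACC=13
Event 23 (INT 0): INT 0 arrives: push (MAIN, PC=2), enter IRQ0 at PC=0 (depth now 1)
Event 24 (EXEC): [IRQ0] PC=0: INC 4 -> ACC=17
Event 25 (INT 0): INT 0 arrives: push (IRQ0, PC=1), enter IRQ0 at PC=0 (depth now 2)
Event 26 (EXEC): [IRQ0] PC=0: INC 4 -> ACC=21
Event 27 (EXEC): [IRQ0] PC=1: INC 4 -> ACC=25
Event 28 (EXEC): [IRQ0] PC=2: DEC 4 -> ACC=21
Event 29 (EXEC): [IRQ0] PC=3: IRET -> resume IRQ0 at PC=1 (depth now 1)
Event 30 (EXEC): [IRQ0] PC=1: INC 4 -> ACC=25
Event 31 (EXEC): [IRQ0] PC=2: DEC 4 -> ACC=21
Event 32 (EXEC): [IRQ0] PC=3: IRET -> resume MAIN at PC=2 (depth now 0)
Event 33 (EXEC): [MAIN] PC=2: INC 4 -> ACC=25
Event 34 (EXEC): [MAIN] PC=3: DEC 4 -> ACC=21
Event 35 (EXEC): [MAIN] PC=4: HALT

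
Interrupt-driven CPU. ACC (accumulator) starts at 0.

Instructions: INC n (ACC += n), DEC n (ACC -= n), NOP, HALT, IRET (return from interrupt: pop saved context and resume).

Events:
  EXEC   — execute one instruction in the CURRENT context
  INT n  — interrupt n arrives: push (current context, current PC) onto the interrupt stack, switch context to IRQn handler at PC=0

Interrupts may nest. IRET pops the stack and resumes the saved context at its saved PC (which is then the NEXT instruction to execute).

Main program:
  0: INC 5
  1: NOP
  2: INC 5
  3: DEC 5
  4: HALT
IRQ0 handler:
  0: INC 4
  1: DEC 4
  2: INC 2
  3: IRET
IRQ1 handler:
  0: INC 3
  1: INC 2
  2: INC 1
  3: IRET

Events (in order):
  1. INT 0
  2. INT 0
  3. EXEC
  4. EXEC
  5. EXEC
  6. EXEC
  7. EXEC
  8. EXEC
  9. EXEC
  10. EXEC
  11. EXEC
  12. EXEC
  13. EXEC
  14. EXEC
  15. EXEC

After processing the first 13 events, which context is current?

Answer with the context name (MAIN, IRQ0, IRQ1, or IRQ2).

Event 1 (INT 0): INT 0 arrives: push (MAIN, PC=0), enter IRQ0 at PC=0 (depth now 1)
Event 2 (INT 0): INT 0 arrives: push (IRQ0, PC=0), enter IRQ0 at PC=0 (depth now 2)
Event 3 (EXEC): [IRQ0] PC=0: INC 4 -> ACC=4
Event 4 (EXEC): [IRQ0] PC=1: DEC 4 -> ACC=0
Event 5 (EXEC): [IRQ0] PC=2: INC 2 -> ACC=2
Event 6 (EXEC): [IRQ0] PC=3: IRET -> resume IRQ0 at PC=0 (depth now 1)
Event 7 (EXEC): [IRQ0] PC=0: INC 4 -> ACC=6
Event 8 (EXEC): [IRQ0] PC=1: DEC 4 -> ACC=2
Event 9 (EXEC): [IRQ0] PC=2: INC 2 -> ACC=4
Event 10 (EXEC): [IRQ0] PC=3: IRET -> resume MAIN at PC=0 (depth now 0)
Event 11 (EXEC): [MAIN] PC=0: INC 5 -> ACC=9
Event 12 (EXEC): [MAIN] PC=1: NOP
Event 13 (EXEC): [MAIN] PC=2: INC 5 -> ACC=14

Answer: MAIN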